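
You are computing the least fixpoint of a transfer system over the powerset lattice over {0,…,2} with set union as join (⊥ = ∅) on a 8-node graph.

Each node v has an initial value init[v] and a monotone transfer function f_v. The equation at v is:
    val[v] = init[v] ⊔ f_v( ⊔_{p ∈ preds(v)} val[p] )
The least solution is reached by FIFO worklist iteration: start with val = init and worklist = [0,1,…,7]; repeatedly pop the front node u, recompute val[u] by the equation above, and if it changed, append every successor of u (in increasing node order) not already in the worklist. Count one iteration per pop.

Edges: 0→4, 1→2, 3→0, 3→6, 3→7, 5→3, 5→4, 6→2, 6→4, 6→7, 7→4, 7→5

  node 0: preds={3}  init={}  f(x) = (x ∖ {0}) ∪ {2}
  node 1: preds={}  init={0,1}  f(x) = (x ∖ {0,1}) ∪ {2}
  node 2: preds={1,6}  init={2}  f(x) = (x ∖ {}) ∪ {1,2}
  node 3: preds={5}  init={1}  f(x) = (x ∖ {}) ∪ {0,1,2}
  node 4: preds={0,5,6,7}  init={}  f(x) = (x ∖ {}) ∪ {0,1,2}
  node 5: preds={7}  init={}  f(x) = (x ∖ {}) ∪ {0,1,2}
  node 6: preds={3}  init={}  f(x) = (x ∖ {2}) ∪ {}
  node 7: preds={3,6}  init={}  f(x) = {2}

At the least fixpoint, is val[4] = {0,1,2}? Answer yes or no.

Worklist (13 pops):
  #1 pop 0: in={1} → {1,2} (was {}); enqueue []
  #2 pop 1: in={} → {0,1,2} (was {0,1}); enqueue []
  #3 pop 2: in={0,1,2} → {0,1,2} (was {2}); enqueue []
  #4 pop 3: in={} → {0,1,2} (was {1}); enqueue [0]
  #5 pop 4: in={1,2} → {0,1,2} (was {}); enqueue []
  #6 pop 5: in={} → {0,1,2} (was {}); enqueue [3,4]
  #7 pop 6: in={0,1,2} → {0,1} (was {}); enqueue [2]
  #8 pop 7: in={0,1,2} → {2} (was {}); enqueue [5]
  #9 pop 0: in={0,1,2} → {1,2} (no change)
  #10 pop 3: in={0,1,2} → {0,1,2} (no change)
  #11 pop 4: in={0,1,2} → {0,1,2} (no change)
  #12 pop 2: in={0,1,2} → {0,1,2} (no change)
  #13 pop 5: in={2} → {0,1,2} (no change)

Fixpoint:
  val[0] = {1,2}
  val[1] = {0,1,2}
  val[2] = {0,1,2}
  val[3] = {0,1,2}
  val[4] = {0,1,2}
  val[5] = {0,1,2}
  val[6] = {0,1}
  val[7] = {2}

yes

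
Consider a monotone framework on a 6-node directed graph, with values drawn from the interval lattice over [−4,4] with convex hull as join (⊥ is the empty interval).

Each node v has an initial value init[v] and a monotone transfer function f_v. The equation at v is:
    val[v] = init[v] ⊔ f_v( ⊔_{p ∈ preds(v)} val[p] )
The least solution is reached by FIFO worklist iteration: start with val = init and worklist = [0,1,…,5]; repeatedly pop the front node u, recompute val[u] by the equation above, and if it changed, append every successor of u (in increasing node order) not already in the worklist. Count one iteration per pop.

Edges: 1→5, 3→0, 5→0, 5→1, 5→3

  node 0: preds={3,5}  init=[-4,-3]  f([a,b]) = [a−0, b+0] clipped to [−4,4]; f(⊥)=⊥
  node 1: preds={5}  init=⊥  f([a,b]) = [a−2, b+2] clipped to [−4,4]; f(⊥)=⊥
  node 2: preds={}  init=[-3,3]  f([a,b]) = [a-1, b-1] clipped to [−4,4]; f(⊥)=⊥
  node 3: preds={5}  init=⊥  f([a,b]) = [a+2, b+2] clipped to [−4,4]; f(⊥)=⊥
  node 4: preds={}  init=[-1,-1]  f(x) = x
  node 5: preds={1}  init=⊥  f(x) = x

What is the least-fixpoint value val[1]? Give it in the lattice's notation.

Trace (6 dequeues):
  [1] u=0 | in ⊥ | out [-4,-3] | ==
  [2] u=1 | in ⊥ | out ⊥ | ==
  [3] u=2 | in ⊥ | out [-3,3] | ==
  [4] u=3 | in ⊥ | out ⊥ | ==
  [5] u=4 | in ⊥ | out [-1,-1] | ==
  [6] u=5 | in ⊥ | out ⊥ | ==

Converged values:
  [0] [-4,-3]
  [1] ⊥
  [2] [-3,3]
  [3] ⊥
  [4] [-1,-1]
  [5] ⊥

⊥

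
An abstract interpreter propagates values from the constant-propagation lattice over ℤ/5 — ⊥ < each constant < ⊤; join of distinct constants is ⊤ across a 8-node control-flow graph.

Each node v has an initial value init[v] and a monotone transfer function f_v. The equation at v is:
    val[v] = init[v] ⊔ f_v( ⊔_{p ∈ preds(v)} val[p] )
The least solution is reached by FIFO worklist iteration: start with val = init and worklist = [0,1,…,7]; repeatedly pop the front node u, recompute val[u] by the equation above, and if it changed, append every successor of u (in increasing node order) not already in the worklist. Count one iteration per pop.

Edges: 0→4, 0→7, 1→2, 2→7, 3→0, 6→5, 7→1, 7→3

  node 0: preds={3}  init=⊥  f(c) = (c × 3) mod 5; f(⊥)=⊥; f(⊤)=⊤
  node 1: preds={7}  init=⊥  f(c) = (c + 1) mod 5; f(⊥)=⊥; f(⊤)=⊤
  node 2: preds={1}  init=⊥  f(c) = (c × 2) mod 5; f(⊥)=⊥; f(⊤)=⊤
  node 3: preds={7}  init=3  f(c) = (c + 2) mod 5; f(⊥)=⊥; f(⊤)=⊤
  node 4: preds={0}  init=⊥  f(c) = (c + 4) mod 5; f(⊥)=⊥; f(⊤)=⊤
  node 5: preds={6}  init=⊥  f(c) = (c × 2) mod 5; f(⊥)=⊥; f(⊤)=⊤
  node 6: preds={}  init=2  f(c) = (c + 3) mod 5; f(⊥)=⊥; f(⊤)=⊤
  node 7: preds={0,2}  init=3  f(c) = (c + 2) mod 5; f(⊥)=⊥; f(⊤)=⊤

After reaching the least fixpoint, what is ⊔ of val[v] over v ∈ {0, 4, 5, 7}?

Worklist (15 pops):
  #1 pop 0: in=3 → 4 (was ⊥); enqueue []
  #2 pop 1: in=3 → 4 (was ⊥); enqueue []
  #3 pop 2: in=4 → 3 (was ⊥); enqueue []
  #4 pop 3: in=3 → ⊤ (was 3); enqueue [0]
  #5 pop 4: in=4 → 3 (was ⊥); enqueue []
  #6 pop 5: in=2 → 4 (was ⊥); enqueue []
  #7 pop 6: in=⊥ → 2 (no change)
  #8 pop 7: in=⊤ → ⊤ (was 3); enqueue [1,3]
  #9 pop 0: in=⊤ → ⊤ (was 4); enqueue [4,7]
  #10 pop 1: in=⊤ → ⊤ (was 4); enqueue [2]
  #11 pop 3: in=⊤ → ⊤ (no change)
  #12 pop 4: in=⊤ → ⊤ (was 3); enqueue []
  #13 pop 7: in=⊤ → ⊤ (no change)
  #14 pop 2: in=⊤ → ⊤ (was 3); enqueue [7]
  #15 pop 7: in=⊤ → ⊤ (no change)

Fixpoint:
  val[0] = ⊤
  val[1] = ⊤
  val[2] = ⊤
  val[3] = ⊤
  val[4] = ⊤
  val[5] = 4
  val[6] = 2
  val[7] = ⊤

⊤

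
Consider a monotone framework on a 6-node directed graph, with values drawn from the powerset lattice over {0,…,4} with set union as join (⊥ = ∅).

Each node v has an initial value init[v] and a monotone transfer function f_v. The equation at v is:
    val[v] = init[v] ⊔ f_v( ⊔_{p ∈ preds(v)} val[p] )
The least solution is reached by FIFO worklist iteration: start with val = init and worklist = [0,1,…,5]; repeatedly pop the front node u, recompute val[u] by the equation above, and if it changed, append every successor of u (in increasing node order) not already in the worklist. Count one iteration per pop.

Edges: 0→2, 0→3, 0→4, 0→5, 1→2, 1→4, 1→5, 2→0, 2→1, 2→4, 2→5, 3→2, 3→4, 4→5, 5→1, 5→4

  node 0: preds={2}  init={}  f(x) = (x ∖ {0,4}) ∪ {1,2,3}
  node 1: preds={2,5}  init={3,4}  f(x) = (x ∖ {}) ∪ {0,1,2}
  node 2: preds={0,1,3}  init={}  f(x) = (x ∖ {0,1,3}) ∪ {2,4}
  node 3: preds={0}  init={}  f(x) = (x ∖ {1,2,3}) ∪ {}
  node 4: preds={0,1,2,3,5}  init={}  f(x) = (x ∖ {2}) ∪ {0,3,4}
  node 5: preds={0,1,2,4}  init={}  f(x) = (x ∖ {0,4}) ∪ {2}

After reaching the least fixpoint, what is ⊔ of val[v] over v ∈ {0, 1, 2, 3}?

{0,1,2,3,4}

Iteration log — 9 steps:
  step 1. node 0  ⊔preds={}  new={1,2,3}  old={}  +wl: 
  step 2. node 1  ⊔preds={}  new={0,1,2,3,4}  old={3,4}  +wl: 
  step 3. node 2  ⊔preds={0,1,2,3,4}  new={2,4}  old={}  +wl: 0,1
  step 4. node 3  ⊔preds={1,2,3}  new={}  stable
  step 5. node 4  ⊔preds={0,1,2,3,4}  new={0,1,3,4}  old={}  +wl: 
  step 6. node 5  ⊔preds={0,1,2,3,4}  new={1,2,3}  old={}  +wl: 4
  step 7. node 0  ⊔preds={2,4}  new={1,2,3}  stable
  step 8. node 1  ⊔preds={1,2,3,4}  new={0,1,2,3,4}  stable
  step 9. node 4  ⊔preds={0,1,2,3,4}  new={0,1,3,4}  stable

Least fixpoint reached:
  node 0: {1,2,3}
  node 1: {0,1,2,3,4}
  node 2: {2,4}
  node 3: {}
  node 4: {0,1,3,4}
  node 5: {1,2,3}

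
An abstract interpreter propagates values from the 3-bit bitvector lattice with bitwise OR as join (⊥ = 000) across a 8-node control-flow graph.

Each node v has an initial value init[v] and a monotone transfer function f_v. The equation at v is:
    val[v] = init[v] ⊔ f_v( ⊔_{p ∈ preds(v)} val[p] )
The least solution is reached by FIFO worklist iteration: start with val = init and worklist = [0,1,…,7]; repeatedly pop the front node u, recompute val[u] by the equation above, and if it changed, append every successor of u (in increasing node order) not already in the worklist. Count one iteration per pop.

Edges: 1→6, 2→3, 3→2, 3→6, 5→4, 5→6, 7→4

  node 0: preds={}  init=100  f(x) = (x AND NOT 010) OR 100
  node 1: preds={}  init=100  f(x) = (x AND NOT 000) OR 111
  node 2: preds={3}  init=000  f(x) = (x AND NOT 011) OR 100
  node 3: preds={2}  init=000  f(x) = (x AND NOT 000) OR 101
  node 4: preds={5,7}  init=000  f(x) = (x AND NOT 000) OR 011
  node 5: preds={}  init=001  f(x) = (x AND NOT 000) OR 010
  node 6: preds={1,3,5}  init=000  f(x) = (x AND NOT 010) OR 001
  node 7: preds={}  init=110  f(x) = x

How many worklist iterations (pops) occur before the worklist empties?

10

Iteration log — 10 steps:
  step 1. node 0  ⊔preds=000  new=100  stable
  step 2. node 1  ⊔preds=000  new=111  old=100  +wl: 
  step 3. node 2  ⊔preds=000  new=100  old=000  +wl: 
  step 4. node 3  ⊔preds=100  new=101  old=000  +wl: 2
  step 5. node 4  ⊔preds=111  new=111  old=000  +wl: 
  step 6. node 5  ⊔preds=000  new=011  old=001  +wl: 4
  step 7. node 6  ⊔preds=111  new=101  old=000  +wl: 
  step 8. node 7  ⊔preds=000  new=110  stable
  step 9. node 2  ⊔preds=101  new=100  stable
  step 10. node 4  ⊔preds=111  new=111  stable

Least fixpoint reached:
  node 0: 100
  node 1: 111
  node 2: 100
  node 3: 101
  node 4: 111
  node 5: 011
  node 6: 101
  node 7: 110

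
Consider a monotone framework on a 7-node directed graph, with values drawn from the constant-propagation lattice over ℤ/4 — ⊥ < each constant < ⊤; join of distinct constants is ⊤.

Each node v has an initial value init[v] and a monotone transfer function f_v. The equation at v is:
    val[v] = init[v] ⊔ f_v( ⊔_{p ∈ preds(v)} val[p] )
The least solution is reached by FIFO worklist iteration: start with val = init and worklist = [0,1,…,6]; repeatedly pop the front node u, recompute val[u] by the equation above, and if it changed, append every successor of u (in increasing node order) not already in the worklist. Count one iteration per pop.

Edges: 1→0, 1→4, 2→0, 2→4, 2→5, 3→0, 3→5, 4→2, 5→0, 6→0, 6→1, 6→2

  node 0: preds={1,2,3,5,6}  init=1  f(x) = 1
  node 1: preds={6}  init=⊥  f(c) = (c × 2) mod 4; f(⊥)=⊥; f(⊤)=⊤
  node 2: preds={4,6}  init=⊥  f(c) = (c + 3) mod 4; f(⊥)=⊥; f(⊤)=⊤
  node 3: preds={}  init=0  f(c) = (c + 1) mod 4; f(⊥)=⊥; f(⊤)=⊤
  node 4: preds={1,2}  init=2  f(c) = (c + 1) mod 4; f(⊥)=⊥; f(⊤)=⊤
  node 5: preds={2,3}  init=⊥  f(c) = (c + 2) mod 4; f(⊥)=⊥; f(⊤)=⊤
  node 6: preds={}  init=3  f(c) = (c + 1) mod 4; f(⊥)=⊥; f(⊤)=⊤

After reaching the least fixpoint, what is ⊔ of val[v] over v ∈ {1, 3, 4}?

Iteration log — 9 steps:
  step 1. node 0  ⊔preds=⊤  new=1  stable
  step 2. node 1  ⊔preds=3  new=2  old=⊥  +wl: 0
  step 3. node 2  ⊔preds=⊤  new=⊤  old=⊥  +wl: 
  step 4. node 3  ⊔preds=⊥  new=0  stable
  step 5. node 4  ⊔preds=⊤  new=⊤  old=2  +wl: 2
  step 6. node 5  ⊔preds=⊤  new=⊤  old=⊥  +wl: 
  step 7. node 6  ⊔preds=⊥  new=3  stable
  step 8. node 0  ⊔preds=⊤  new=1  stable
  step 9. node 2  ⊔preds=⊤  new=⊤  stable

Least fixpoint reached:
  node 0: 1
  node 1: 2
  node 2: ⊤
  node 3: 0
  node 4: ⊤
  node 5: ⊤
  node 6: 3

⊤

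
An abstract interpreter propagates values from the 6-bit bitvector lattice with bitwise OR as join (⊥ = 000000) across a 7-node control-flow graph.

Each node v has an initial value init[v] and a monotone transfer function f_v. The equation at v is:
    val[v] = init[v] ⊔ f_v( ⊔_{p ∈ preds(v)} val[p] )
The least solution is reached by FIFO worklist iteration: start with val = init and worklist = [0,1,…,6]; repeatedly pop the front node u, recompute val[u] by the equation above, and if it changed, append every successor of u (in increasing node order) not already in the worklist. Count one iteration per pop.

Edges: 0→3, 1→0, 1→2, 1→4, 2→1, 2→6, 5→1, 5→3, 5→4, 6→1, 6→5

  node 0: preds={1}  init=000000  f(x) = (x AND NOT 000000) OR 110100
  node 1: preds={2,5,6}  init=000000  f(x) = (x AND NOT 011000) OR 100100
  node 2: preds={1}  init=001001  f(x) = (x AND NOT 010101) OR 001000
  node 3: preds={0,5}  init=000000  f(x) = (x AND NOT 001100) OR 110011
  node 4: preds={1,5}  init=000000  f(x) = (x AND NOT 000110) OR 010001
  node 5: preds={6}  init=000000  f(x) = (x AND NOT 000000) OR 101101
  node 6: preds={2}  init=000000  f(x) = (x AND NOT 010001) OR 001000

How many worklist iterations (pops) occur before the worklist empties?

Iteration log — 12 steps:
  step 1. node 0  ⊔preds=000000  new=110100  old=000000  +wl: 
  step 2. node 1  ⊔preds=001001  new=100101  old=000000  +wl: 0
  step 3. node 2  ⊔preds=100101  new=101001  old=001001  +wl: 1
  step 4. node 3  ⊔preds=110100  new=110011  old=000000  +wl: 
  step 5. node 4  ⊔preds=100101  new=110001  old=000000  +wl: 
  step 6. node 5  ⊔preds=000000  new=101101  old=000000  +wl: 3,4
  step 7. node 6  ⊔preds=101001  new=101000  old=000000  +wl: 5
  step 8. node 0  ⊔preds=100101  new=110101  old=110100  +wl: 
  step 9. node 1  ⊔preds=101101  new=100101  stable
  step 10. node 3  ⊔preds=111101  new=110011  stable
  step 11. node 4  ⊔preds=101101  new=111001  old=110001  +wl: 
  step 12. node 5  ⊔preds=101000  new=101101  stable

Least fixpoint reached:
  node 0: 110101
  node 1: 100101
  node 2: 101001
  node 3: 110011
  node 4: 111001
  node 5: 101101
  node 6: 101000

12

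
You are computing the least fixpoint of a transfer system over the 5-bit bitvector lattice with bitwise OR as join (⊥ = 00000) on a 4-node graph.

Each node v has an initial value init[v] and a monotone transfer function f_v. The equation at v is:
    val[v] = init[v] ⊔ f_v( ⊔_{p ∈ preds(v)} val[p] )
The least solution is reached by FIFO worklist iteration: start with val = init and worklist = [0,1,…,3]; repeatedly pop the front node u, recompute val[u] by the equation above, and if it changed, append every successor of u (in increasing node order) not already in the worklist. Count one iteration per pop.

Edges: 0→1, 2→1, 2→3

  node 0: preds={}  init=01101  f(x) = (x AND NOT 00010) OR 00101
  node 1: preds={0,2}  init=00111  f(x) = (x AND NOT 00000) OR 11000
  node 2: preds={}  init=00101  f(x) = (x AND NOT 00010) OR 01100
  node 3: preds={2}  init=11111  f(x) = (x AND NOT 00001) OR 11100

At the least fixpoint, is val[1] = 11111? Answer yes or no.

Trace (5 dequeues):
  [1] u=0 | in 00000 | out 01101 | ==
  [2] u=1 | in 01101 | out 11111 | prev 00111 | push {}
  [3] u=2 | in 00000 | out 01101 | prev 00101 | push {1}
  [4] u=3 | in 01101 | out 11111 | ==
  [5] u=1 | in 01101 | out 11111 | ==

Converged values:
  [0] 01101
  [1] 11111
  [2] 01101
  [3] 11111

yes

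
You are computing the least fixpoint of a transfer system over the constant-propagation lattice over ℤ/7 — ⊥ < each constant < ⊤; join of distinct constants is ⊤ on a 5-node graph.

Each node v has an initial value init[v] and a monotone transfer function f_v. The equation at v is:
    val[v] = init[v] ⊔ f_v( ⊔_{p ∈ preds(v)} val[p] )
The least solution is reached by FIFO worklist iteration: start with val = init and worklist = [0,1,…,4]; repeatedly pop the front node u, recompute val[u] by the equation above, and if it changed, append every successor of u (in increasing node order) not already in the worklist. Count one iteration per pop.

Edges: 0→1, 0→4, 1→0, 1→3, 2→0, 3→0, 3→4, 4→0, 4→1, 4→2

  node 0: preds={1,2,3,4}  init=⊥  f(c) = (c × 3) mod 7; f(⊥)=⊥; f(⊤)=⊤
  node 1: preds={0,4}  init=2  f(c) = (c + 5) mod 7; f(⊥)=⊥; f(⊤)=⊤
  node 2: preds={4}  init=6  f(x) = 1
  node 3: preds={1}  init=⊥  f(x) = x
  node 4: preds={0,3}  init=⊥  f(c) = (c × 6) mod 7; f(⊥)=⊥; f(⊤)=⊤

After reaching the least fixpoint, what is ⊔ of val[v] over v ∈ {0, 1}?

⊤

Worklist (8 pops):
  #1 pop 0: in=⊤ → ⊤ (was ⊥); enqueue []
  #2 pop 1: in=⊤ → ⊤ (was 2); enqueue [0]
  #3 pop 2: in=⊥ → ⊤ (was 6); enqueue []
  #4 pop 3: in=⊤ → ⊤ (was ⊥); enqueue []
  #5 pop 4: in=⊤ → ⊤ (was ⊥); enqueue [1,2]
  #6 pop 0: in=⊤ → ⊤ (no change)
  #7 pop 1: in=⊤ → ⊤ (no change)
  #8 pop 2: in=⊤ → ⊤ (no change)

Fixpoint:
  val[0] = ⊤
  val[1] = ⊤
  val[2] = ⊤
  val[3] = ⊤
  val[4] = ⊤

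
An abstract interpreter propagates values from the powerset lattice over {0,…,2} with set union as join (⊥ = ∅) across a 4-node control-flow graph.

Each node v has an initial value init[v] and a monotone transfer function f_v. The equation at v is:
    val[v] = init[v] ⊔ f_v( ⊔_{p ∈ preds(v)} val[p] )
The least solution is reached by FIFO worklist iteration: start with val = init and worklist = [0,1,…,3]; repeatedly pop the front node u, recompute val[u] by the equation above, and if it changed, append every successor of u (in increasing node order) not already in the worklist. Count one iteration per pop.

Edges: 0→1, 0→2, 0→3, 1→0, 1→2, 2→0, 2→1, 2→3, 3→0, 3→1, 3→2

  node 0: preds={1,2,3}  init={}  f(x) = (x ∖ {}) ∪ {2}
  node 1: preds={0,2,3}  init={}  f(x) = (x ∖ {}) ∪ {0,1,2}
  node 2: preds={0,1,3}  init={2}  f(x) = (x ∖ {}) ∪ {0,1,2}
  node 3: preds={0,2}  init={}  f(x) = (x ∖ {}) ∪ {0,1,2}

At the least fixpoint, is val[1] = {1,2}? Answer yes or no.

Trace (8 dequeues):
  [1] u=0 | in {2} | out {2} | prev {} | push {}
  [2] u=1 | in {2} | out {0,1,2} | prev {} | push {0}
  [3] u=2 | in {0,1,2} | out {0,1,2} | prev {2} | push {1}
  [4] u=3 | in {0,1,2} | out {0,1,2} | prev {} | push {2}
  [5] u=0 | in {0,1,2} | out {0,1,2} | prev {2} | push {3}
  [6] u=1 | in {0,1,2} | out {0,1,2} | ==
  [7] u=2 | in {0,1,2} | out {0,1,2} | ==
  [8] u=3 | in {0,1,2} | out {0,1,2} | ==

Converged values:
  [0] {0,1,2}
  [1] {0,1,2}
  [2] {0,1,2}
  [3] {0,1,2}

no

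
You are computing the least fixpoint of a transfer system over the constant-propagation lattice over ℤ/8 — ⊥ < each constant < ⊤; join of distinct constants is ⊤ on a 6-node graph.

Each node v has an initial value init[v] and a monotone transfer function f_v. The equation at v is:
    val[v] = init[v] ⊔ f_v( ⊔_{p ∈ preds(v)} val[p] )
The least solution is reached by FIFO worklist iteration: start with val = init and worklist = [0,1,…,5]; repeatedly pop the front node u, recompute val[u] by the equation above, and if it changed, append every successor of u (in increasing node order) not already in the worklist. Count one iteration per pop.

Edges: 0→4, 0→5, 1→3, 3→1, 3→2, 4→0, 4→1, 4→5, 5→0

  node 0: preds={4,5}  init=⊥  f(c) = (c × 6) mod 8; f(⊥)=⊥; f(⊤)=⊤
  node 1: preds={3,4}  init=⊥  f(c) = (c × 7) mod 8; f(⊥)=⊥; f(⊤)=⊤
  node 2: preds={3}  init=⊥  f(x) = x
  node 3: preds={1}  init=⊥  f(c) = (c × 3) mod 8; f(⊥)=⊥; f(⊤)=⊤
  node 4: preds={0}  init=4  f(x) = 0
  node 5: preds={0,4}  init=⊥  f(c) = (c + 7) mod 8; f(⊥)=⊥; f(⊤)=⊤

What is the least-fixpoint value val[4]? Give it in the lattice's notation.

⊤

Trace (14 dequeues):
  [1] u=0 | in 4 | out 0 | prev ⊥ | push {}
  [2] u=1 | in 4 | out 4 | prev ⊥ | push {}
  [3] u=2 | in ⊥ | out ⊥ | ==
  [4] u=3 | in 4 | out 4 | prev ⊥ | push {1,2}
  [5] u=4 | in 0 | out ⊤ | prev 4 | push {0}
  [6] u=5 | in ⊤ | out ⊤ | prev ⊥ | push {}
  [7] u=1 | in ⊤ | out ⊤ | prev 4 | push {3}
  [8] u=2 | in 4 | out 4 | prev ⊥ | push {}
  [9] u=0 | in ⊤ | out ⊤ | prev 0 | push {4,5}
  [10] u=3 | in ⊤ | out ⊤ | prev 4 | push {1,2}
  [11] u=4 | in ⊤ | out ⊤ | ==
  [12] u=5 | in ⊤ | out ⊤ | ==
  [13] u=1 | in ⊤ | out ⊤ | ==
  [14] u=2 | in ⊤ | out ⊤ | prev 4 | push {}

Converged values:
  [0] ⊤
  [1] ⊤
  [2] ⊤
  [3] ⊤
  [4] ⊤
  [5] ⊤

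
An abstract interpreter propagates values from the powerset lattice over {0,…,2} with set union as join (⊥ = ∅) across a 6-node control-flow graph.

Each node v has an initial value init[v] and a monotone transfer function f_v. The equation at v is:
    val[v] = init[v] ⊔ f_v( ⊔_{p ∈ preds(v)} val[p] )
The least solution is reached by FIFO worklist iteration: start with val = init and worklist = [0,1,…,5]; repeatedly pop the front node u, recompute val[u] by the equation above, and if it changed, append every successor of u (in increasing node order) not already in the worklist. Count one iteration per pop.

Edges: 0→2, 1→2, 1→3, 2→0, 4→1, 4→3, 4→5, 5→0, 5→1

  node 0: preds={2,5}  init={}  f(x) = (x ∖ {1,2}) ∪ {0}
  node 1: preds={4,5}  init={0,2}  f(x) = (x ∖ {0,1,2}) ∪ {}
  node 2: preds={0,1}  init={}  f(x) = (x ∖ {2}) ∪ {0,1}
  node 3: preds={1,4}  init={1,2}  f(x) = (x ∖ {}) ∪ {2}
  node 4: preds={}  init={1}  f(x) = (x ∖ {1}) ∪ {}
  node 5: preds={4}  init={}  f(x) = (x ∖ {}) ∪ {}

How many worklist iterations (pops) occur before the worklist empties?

Worklist (8 pops):
  #1 pop 0: in={} → {0} (was {}); enqueue []
  #2 pop 1: in={1} → {0,2} (no change)
  #3 pop 2: in={0,2} → {0,1} (was {}); enqueue [0]
  #4 pop 3: in={0,1,2} → {0,1,2} (was {1,2}); enqueue []
  #5 pop 4: in={} → {1} (no change)
  #6 pop 5: in={1} → {1} (was {}); enqueue [1]
  #7 pop 0: in={0,1} → {0} (no change)
  #8 pop 1: in={1} → {0,2} (no change)

Fixpoint:
  val[0] = {0}
  val[1] = {0,2}
  val[2] = {0,1}
  val[3] = {0,1,2}
  val[4] = {1}
  val[5] = {1}

8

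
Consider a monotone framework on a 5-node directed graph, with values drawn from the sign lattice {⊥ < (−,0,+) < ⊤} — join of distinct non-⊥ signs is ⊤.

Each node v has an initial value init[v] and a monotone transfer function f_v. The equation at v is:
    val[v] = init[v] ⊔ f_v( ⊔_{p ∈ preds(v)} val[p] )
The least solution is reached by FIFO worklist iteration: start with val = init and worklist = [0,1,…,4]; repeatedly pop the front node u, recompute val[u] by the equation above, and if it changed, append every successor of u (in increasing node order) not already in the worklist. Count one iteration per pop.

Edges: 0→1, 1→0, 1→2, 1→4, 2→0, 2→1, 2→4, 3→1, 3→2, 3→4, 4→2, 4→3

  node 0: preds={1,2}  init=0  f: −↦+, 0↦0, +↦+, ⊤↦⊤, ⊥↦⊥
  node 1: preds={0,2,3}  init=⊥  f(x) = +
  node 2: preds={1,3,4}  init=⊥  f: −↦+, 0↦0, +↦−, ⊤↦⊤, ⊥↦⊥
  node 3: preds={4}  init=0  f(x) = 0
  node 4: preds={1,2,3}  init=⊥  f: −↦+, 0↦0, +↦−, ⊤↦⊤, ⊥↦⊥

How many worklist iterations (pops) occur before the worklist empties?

Worklist (9 pops):
  #1 pop 0: in=⊥ → 0 (no change)
  #2 pop 1: in=0 → + (was ⊥); enqueue [0]
  #3 pop 2: in=⊤ → ⊤ (was ⊥); enqueue [1]
  #4 pop 3: in=⊥ → 0 (no change)
  #5 pop 4: in=⊤ → ⊤ (was ⊥); enqueue [2,3]
  #6 pop 0: in=⊤ → ⊤ (was 0); enqueue []
  #7 pop 1: in=⊤ → + (no change)
  #8 pop 2: in=⊤ → ⊤ (no change)
  #9 pop 3: in=⊤ → 0 (no change)

Fixpoint:
  val[0] = ⊤
  val[1] = +
  val[2] = ⊤
  val[3] = 0
  val[4] = ⊤

9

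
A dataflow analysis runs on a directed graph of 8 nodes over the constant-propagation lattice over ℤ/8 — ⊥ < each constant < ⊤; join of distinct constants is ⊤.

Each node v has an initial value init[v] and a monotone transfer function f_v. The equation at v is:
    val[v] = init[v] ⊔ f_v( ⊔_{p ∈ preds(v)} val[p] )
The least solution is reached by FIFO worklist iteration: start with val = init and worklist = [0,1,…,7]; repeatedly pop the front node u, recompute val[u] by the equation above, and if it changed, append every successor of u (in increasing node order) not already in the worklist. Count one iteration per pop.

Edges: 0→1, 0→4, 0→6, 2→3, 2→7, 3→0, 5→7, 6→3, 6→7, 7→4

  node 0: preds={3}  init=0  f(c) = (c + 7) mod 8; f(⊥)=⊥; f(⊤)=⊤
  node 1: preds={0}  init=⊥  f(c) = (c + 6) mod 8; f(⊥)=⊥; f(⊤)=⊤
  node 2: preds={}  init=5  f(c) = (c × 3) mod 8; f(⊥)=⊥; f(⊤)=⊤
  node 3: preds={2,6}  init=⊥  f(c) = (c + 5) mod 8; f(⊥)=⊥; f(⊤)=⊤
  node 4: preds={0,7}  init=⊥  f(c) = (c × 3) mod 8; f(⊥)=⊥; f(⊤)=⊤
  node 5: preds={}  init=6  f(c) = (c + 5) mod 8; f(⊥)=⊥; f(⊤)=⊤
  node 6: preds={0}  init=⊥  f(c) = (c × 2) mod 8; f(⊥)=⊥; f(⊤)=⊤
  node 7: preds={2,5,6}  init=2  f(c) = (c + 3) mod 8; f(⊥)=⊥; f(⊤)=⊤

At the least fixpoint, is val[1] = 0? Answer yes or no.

Iteration log — 16 steps:
  step 1. node 0  ⊔preds=⊥  new=0  stable
  step 2. node 1  ⊔preds=0  new=6  old=⊥  +wl: 
  step 3. node 2  ⊔preds=⊥  new=5  stable
  step 4. node 3  ⊔preds=5  new=2  old=⊥  +wl: 0
  step 5. node 4  ⊔preds=⊤  new=⊤  old=⊥  +wl: 
  step 6. node 5  ⊔preds=⊥  new=6  stable
  step 7. node 6  ⊔preds=0  new=0  old=⊥  +wl: 3
  step 8. node 7  ⊔preds=⊤  new=⊤  old=2  +wl: 4
  step 9. node 0  ⊔preds=2  new=⊤  old=0  +wl: 1,6
  step 10. node 3  ⊔preds=⊤  new=⊤  old=2  +wl: 0
  step 11. node 4  ⊔preds=⊤  new=⊤  stable
  step 12. node 1  ⊔preds=⊤  new=⊤  old=6  +wl: 
  step 13. node 6  ⊔preds=⊤  new=⊤  old=0  +wl: 3,7
  step 14. node 0  ⊔preds=⊤  new=⊤  stable
  step 15. node 3  ⊔preds=⊤  new=⊤  stable
  step 16. node 7  ⊔preds=⊤  new=⊤  stable

Least fixpoint reached:
  node 0: ⊤
  node 1: ⊤
  node 2: 5
  node 3: ⊤
  node 4: ⊤
  node 5: 6
  node 6: ⊤
  node 7: ⊤

no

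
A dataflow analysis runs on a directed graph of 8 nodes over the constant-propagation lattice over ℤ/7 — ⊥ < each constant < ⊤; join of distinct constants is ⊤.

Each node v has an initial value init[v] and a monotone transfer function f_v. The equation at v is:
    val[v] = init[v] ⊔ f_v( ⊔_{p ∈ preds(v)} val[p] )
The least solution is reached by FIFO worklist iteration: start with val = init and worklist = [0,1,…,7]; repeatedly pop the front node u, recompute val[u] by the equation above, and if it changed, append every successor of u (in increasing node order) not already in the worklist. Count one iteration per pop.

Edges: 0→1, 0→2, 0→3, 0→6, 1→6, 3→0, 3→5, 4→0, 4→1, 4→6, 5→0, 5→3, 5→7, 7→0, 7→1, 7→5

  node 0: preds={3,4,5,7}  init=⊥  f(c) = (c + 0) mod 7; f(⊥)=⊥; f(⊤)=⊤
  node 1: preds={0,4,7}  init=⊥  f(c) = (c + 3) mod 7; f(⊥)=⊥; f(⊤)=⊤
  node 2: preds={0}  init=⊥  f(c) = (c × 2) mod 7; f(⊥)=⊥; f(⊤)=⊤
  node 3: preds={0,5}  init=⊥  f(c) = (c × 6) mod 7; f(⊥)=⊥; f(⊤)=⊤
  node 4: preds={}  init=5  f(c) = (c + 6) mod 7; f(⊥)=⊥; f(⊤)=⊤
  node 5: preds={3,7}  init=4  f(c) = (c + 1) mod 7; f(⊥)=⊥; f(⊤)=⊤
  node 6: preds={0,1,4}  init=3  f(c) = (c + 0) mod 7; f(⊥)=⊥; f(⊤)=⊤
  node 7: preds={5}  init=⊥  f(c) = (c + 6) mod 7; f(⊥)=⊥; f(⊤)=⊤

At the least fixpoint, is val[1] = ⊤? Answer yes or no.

yes

Trace (12 dequeues):
  [1] u=0 | in ⊤ | out ⊤ | prev ⊥ | push {}
  [2] u=1 | in ⊤ | out ⊤ | prev ⊥ | push {}
  [3] u=2 | in ⊤ | out ⊤ | prev ⊥ | push {}
  [4] u=3 | in ⊤ | out ⊤ | prev ⊥ | push {0}
  [5] u=4 | in ⊥ | out 5 | ==
  [6] u=5 | in ⊤ | out ⊤ | prev 4 | push {3}
  [7] u=6 | in ⊤ | out ⊤ | prev 3 | push {}
  [8] u=7 | in ⊤ | out ⊤ | prev ⊥ | push {1,5}
  [9] u=0 | in ⊤ | out ⊤ | ==
  [10] u=3 | in ⊤ | out ⊤ | ==
  [11] u=1 | in ⊤ | out ⊤ | ==
  [12] u=5 | in ⊤ | out ⊤ | ==

Converged values:
  [0] ⊤
  [1] ⊤
  [2] ⊤
  [3] ⊤
  [4] 5
  [5] ⊤
  [6] ⊤
  [7] ⊤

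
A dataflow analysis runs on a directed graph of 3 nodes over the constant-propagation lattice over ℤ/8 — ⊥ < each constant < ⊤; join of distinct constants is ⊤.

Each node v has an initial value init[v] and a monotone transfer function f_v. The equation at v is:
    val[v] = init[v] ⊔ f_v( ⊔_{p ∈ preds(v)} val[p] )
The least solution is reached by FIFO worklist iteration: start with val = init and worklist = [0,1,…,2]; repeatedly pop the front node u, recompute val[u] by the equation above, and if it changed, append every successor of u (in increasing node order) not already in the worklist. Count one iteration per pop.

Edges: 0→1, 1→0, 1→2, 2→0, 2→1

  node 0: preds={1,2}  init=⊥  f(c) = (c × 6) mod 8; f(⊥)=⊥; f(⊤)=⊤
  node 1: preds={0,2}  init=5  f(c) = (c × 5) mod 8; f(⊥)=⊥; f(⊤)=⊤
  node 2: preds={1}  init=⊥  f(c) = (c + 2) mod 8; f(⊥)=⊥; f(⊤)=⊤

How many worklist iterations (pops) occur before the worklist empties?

Iteration log — 5 steps:
  step 1. node 0  ⊔preds=5  new=6  old=⊥  +wl: 
  step 2. node 1  ⊔preds=6  new=⊤  old=5  +wl: 0
  step 3. node 2  ⊔preds=⊤  new=⊤  old=⊥  +wl: 1
  step 4. node 0  ⊔preds=⊤  new=⊤  old=6  +wl: 
  step 5. node 1  ⊔preds=⊤  new=⊤  stable

Least fixpoint reached:
  node 0: ⊤
  node 1: ⊤
  node 2: ⊤

5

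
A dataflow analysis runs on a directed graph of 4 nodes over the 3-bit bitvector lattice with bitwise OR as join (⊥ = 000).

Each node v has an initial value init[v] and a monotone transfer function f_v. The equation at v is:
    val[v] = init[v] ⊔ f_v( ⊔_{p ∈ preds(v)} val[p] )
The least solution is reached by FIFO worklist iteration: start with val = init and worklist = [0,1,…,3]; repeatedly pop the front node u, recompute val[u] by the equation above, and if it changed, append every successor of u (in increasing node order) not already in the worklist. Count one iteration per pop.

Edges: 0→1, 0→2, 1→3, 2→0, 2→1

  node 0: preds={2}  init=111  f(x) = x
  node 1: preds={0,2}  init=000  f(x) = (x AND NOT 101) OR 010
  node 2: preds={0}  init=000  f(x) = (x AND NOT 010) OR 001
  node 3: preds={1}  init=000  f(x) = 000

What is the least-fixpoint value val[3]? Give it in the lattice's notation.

000

Iteration log — 6 steps:
  step 1. node 0  ⊔preds=000  new=111  stable
  step 2. node 1  ⊔preds=111  new=010  old=000  +wl: 
  step 3. node 2  ⊔preds=111  new=101  old=000  +wl: 0,1
  step 4. node 3  ⊔preds=010  new=000  stable
  step 5. node 0  ⊔preds=101  new=111  stable
  step 6. node 1  ⊔preds=111  new=010  stable

Least fixpoint reached:
  node 0: 111
  node 1: 010
  node 2: 101
  node 3: 000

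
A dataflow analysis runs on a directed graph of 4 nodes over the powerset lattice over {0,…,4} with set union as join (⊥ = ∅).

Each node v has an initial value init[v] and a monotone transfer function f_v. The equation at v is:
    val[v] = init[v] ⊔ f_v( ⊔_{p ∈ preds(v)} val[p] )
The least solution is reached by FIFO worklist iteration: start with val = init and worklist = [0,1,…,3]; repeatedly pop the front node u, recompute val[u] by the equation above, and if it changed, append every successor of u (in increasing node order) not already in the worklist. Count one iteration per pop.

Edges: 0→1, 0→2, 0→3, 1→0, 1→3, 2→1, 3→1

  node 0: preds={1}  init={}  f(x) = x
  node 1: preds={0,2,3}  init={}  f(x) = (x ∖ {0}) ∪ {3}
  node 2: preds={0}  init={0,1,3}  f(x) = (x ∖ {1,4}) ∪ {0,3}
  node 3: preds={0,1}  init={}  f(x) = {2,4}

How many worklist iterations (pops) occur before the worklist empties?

13

Trace (13 dequeues):
  [1] u=0 | in {} | out {} | ==
  [2] u=1 | in {0,1,3} | out {1,3} | prev {} | push {0}
  [3] u=2 | in {} | out {0,1,3} | ==
  [4] u=3 | in {1,3} | out {2,4} | prev {} | push {1}
  [5] u=0 | in {1,3} | out {1,3} | prev {} | push {2,3}
  [6] u=1 | in {0,1,2,3,4} | out {1,2,3,4} | prev {1,3} | push {0}
  [7] u=2 | in {1,3} | out {0,1,3} | ==
  [8] u=3 | in {1,2,3,4} | out {2,4} | ==
  [9] u=0 | in {1,2,3,4} | out {1,2,3,4} | prev {1,3} | push {1,2,3}
  [10] u=1 | in {0,1,2,3,4} | out {1,2,3,4} | ==
  [11] u=2 | in {1,2,3,4} | out {0,1,2,3} | prev {0,1,3} | push {1}
  [12] u=3 | in {1,2,3,4} | out {2,4} | ==
  [13] u=1 | in {0,1,2,3,4} | out {1,2,3,4} | ==

Converged values:
  [0] {1,2,3,4}
  [1] {1,2,3,4}
  [2] {0,1,2,3}
  [3] {2,4}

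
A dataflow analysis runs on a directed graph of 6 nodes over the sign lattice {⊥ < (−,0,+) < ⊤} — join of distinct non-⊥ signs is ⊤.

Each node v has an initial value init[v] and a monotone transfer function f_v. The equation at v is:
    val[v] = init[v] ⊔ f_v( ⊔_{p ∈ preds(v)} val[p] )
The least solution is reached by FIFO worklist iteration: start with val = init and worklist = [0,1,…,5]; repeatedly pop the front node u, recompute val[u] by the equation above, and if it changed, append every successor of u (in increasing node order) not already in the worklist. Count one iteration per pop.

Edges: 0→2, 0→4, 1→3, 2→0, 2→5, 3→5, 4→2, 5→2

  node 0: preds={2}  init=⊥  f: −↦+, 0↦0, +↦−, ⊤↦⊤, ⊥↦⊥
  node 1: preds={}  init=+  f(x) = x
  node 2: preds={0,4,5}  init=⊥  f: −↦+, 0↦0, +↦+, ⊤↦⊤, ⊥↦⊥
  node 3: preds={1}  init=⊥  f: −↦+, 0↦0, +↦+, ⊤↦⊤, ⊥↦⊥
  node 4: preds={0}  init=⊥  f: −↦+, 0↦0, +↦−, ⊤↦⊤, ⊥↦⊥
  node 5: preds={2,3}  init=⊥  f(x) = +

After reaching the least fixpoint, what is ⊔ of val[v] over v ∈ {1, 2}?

Worklist (16 pops):
  #1 pop 0: in=⊥ → ⊥ (no change)
  #2 pop 1: in=⊥ → + (no change)
  #3 pop 2: in=⊥ → ⊥ (no change)
  #4 pop 3: in=+ → + (was ⊥); enqueue []
  #5 pop 4: in=⊥ → ⊥ (no change)
  #6 pop 5: in=+ → + (was ⊥); enqueue [2]
  #7 pop 2: in=+ → + (was ⊥); enqueue [0,5]
  #8 pop 0: in=+ → − (was ⊥); enqueue [2,4]
  #9 pop 5: in=+ → + (no change)
  #10 pop 2: in=⊤ → ⊤ (was +); enqueue [0,5]
  #11 pop 4: in=− → + (was ⊥); enqueue [2]
  #12 pop 0: in=⊤ → ⊤ (was −); enqueue [4]
  #13 pop 5: in=⊤ → + (no change)
  #14 pop 2: in=⊤ → ⊤ (no change)
  #15 pop 4: in=⊤ → ⊤ (was +); enqueue [2]
  #16 pop 2: in=⊤ → ⊤ (no change)

Fixpoint:
  val[0] = ⊤
  val[1] = +
  val[2] = ⊤
  val[3] = +
  val[4] = ⊤
  val[5] = +

⊤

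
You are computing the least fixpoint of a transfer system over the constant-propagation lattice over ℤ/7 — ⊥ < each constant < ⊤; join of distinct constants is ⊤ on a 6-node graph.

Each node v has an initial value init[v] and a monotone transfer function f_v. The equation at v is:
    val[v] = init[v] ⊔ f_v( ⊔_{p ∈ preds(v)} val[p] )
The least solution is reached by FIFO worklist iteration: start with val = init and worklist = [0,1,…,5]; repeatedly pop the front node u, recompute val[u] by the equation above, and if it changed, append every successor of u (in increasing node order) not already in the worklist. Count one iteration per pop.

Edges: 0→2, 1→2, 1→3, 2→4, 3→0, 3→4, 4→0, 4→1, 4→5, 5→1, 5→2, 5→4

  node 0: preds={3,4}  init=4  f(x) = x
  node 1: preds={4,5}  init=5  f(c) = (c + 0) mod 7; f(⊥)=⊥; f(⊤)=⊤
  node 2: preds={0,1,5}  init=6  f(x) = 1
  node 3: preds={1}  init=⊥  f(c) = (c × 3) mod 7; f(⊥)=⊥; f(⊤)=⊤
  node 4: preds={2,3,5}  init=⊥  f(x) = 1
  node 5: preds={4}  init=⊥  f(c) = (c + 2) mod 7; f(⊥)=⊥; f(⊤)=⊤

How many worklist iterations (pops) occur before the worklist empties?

13

Trace (13 dequeues):
  [1] u=0 | in ⊥ | out 4 | ==
  [2] u=1 | in ⊥ | out 5 | ==
  [3] u=2 | in ⊤ | out ⊤ | prev 6 | push {}
  [4] u=3 | in 5 | out 1 | prev ⊥ | push {0}
  [5] u=4 | in ⊤ | out 1 | prev ⊥ | push {1}
  [6] u=5 | in 1 | out 3 | prev ⊥ | push {2,4}
  [7] u=0 | in 1 | out ⊤ | prev 4 | push {}
  [8] u=1 | in ⊤ | out ⊤ | prev 5 | push {3}
  [9] u=2 | in ⊤ | out ⊤ | ==
  [10] u=4 | in ⊤ | out 1 | ==
  [11] u=3 | in ⊤ | out ⊤ | prev 1 | push {0,4}
  [12] u=0 | in ⊤ | out ⊤ | ==
  [13] u=4 | in ⊤ | out 1 | ==

Converged values:
  [0] ⊤
  [1] ⊤
  [2] ⊤
  [3] ⊤
  [4] 1
  [5] 3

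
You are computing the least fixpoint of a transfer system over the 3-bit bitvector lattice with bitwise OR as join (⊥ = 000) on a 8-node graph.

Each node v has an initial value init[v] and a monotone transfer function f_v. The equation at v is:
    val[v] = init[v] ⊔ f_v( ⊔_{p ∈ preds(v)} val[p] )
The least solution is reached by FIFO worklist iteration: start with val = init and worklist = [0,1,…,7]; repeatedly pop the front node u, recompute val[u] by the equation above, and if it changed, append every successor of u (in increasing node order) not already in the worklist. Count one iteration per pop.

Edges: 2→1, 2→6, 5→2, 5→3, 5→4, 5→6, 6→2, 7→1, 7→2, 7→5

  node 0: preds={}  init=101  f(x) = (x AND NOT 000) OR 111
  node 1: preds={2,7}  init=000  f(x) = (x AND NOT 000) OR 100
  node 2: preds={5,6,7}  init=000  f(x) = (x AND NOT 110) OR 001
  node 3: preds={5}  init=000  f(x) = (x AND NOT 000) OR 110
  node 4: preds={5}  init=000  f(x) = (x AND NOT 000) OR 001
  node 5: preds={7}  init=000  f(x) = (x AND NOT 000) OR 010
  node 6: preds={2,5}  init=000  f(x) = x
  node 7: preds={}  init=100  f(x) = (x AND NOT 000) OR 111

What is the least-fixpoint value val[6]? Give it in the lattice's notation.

Trace (17 dequeues):
  [1] u=0 | in 000 | out 111 | prev 101 | push {}
  [2] u=1 | in 100 | out 100 | prev 000 | push {}
  [3] u=2 | in 100 | out 001 | prev 000 | push {1}
  [4] u=3 | in 000 | out 110 | prev 000 | push {}
  [5] u=4 | in 000 | out 001 | prev 000 | push {}
  [6] u=5 | in 100 | out 110 | prev 000 | push {2,3,4}
  [7] u=6 | in 111 | out 111 | prev 000 | push {}
  [8] u=7 | in 000 | out 111 | prev 100 | push {5}
  [9] u=1 | in 111 | out 111 | prev 100 | push {}
  [10] u=2 | in 111 | out 001 | ==
  [11] u=3 | in 110 | out 110 | ==
  [12] u=4 | in 110 | out 111 | prev 001 | push {}
  [13] u=5 | in 111 | out 111 | prev 110 | push {2,3,4,6}
  [14] u=2 | in 111 | out 001 | ==
  [15] u=3 | in 111 | out 111 | prev 110 | push {}
  [16] u=4 | in 111 | out 111 | ==
  [17] u=6 | in 111 | out 111 | ==

Converged values:
  [0] 111
  [1] 111
  [2] 001
  [3] 111
  [4] 111
  [5] 111
  [6] 111
  [7] 111

111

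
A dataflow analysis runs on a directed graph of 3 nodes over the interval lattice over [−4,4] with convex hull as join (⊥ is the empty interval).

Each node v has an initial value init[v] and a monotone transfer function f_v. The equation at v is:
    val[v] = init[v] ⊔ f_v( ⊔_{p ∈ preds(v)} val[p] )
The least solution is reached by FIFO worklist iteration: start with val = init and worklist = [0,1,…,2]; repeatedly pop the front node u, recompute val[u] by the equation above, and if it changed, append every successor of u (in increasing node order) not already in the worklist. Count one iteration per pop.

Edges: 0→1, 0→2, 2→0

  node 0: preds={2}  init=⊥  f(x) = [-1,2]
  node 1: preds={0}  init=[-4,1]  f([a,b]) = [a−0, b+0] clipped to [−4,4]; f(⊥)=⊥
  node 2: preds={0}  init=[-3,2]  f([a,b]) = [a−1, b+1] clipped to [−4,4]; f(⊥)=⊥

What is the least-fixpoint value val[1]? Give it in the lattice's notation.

[-4,2]

Worklist (4 pops):
  #1 pop 0: in=[-3,2] → [-1,2] (was ⊥); enqueue []
  #2 pop 1: in=[-1,2] → [-4,2] (was [-4,1]); enqueue []
  #3 pop 2: in=[-1,2] → [-3,3] (was [-3,2]); enqueue [0]
  #4 pop 0: in=[-3,3] → [-1,2] (no change)

Fixpoint:
  val[0] = [-1,2]
  val[1] = [-4,2]
  val[2] = [-3,3]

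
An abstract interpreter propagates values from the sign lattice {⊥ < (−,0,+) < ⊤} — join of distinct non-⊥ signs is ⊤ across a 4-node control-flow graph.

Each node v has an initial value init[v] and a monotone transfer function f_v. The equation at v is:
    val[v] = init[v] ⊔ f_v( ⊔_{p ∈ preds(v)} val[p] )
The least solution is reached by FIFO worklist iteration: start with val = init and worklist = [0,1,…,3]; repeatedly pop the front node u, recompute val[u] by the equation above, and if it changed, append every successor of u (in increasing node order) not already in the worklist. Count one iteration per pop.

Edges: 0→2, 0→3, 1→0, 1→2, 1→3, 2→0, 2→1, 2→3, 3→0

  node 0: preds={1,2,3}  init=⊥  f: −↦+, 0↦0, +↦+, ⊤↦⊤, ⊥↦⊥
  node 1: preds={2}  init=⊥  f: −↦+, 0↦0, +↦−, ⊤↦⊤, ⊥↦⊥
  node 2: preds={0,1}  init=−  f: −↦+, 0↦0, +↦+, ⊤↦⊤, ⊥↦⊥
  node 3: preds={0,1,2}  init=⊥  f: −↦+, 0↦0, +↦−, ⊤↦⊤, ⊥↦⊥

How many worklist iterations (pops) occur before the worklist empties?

Trace (9 dequeues):
  [1] u=0 | in − | out + | prev ⊥ | push {}
  [2] u=1 | in − | out + | prev ⊥ | push {0}
  [3] u=2 | in + | out ⊤ | prev − | push {1}
  [4] u=3 | in ⊤ | out ⊤ | prev ⊥ | push {}
  [5] u=0 | in ⊤ | out ⊤ | prev + | push {2,3}
  [6] u=1 | in ⊤ | out ⊤ | prev + | push {0}
  [7] u=2 | in ⊤ | out ⊤ | ==
  [8] u=3 | in ⊤ | out ⊤ | ==
  [9] u=0 | in ⊤ | out ⊤ | ==

Converged values:
  [0] ⊤
  [1] ⊤
  [2] ⊤
  [3] ⊤

9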